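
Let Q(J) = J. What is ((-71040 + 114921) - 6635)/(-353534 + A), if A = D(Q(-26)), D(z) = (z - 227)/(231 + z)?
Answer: -7635430/72474723 ≈ -0.10535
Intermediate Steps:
D(z) = (-227 + z)/(231 + z)
A = -253/205 (A = (-227 - 26)/(231 - 26) = -253/205 ≈ -1.2341)
((-71040 + 114921) - 6635)/(-353534 + A) = ((-71040 + 114921) - 6635)/(-353534 - 253/205) = (43881 - 6635)/(-72474723/205) = 37246*(-205/72474723) = -7635430/72474723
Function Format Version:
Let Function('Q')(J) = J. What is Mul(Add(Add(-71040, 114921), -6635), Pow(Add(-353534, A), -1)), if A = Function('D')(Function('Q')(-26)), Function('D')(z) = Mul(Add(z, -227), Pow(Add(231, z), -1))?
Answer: Rational(-7635430, 72474723) ≈ -0.10535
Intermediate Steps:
Function('D')(z) = Mul(Pow(Add(231, z), -1), Add(-227, z)) (Function('D')(z) = Mul(Add(-227, z), Pow(Add(231, z), -1)) = Mul(Pow(Add(231, z), -1), Add(-227, z)))
A = Rational(-253, 205) (A = Mul(Pow(Add(231, -26), -1), Add(-227, -26)) = Mul(Pow(205, -1), -253) = Mul(Rational(1, 205), -253) = Rational(-253, 205) ≈ -1.2341)
Mul(Add(Add(-71040, 114921), -6635), Pow(Add(-353534, A), -1)) = Mul(Add(Add(-71040, 114921), -6635), Pow(Add(-353534, Rational(-253, 205)), -1)) = Mul(Add(43881, -6635), Pow(Rational(-72474723, 205), -1)) = Mul(37246, Rational(-205, 72474723)) = Rational(-7635430, 72474723)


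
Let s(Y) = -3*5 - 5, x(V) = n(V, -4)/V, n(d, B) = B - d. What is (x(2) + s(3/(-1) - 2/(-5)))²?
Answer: 529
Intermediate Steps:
x(V) = (-4 - V)/V
s(Y) = -20 (s(Y) = -15 - 5 = -20)
(x(2) + s(3/(-1) - 2/(-5)))² = ((-4 - 1*2)/2 - 20)² = ((-4 - 2)/2 - 20)² = ((½)*(-6) - 20)² = (-3 - 20)² = (-23)² = 529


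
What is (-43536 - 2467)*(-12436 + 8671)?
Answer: 173201295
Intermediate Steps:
(-43536 - 2467)*(-12436 + 8671) = -46003*(-3765) = 173201295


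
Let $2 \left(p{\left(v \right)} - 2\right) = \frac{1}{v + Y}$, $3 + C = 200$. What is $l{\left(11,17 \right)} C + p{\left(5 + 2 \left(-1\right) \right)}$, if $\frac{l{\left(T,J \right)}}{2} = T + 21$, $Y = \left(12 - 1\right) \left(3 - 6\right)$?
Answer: $\frac{756599}{60} \approx 12610.0$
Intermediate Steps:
$Y = -33$ ($Y = 11 \left(-3\right) = -33$)
$C = 197$ ($C = -3 + 200 = 197$)
$p{\left(v \right)} = 2 + \frac{1}{2 \left(-33 + v\right)}$ ($p{\left(v \right)} = 2 + \frac{1}{2 \left(v - 33\right)} = 2 + \frac{1}{2 \left(-33 + v\right)}$)
$l{\left(T,J \right)} = 42 + 2 T$ ($l{\left(T,J \right)} = 2 \left(T + 21\right) = 2 \left(21 + T\right) = 42 + 2 T$)
$l{\left(11,17 \right)} C + p{\left(5 + 2 \left(-1\right) \right)} = \left(42 + 2 \cdot 11\right) 197 + \frac{-131 + 4 \left(5 + 2 \left(-1\right)\right)}{2 \left(-33 + \left(5 + 2 \left(-1\right)\right)\right)} = \left(42 + 22\right) 197 + \frac{-131 + 4 \left(5 - 2\right)}{2 \left(-33 + \left(5 - 2\right)\right)} = 64 \cdot 197 + \frac{-131 + 4 \cdot 3}{2 \left(-33 + 3\right)} = 12608 + \frac{-131 + 12}{2 \left(-30\right)} = 12608 + \frac{1}{2} \left(- \frac{1}{30}\right) \left(-119\right) = 12608 + \frac{119}{60} = \frac{756599}{60}$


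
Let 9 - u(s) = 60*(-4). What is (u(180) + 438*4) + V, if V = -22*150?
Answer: -1299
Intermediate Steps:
u(s) = 249 (u(s) = 9 - 60*(-4) = 9 - 1*(-240) = 9 + 240 = 249)
V = -3300
(u(180) + 438*4) + V = (249 + 438*4) - 3300 = (249 + 1752) - 3300 = 2001 - 3300 = -1299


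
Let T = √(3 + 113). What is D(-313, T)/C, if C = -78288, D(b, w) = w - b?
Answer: -313/78288 - √29/39144 ≈ -0.0041356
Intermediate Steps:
T = 2*√29 (T = √116 = 2*√29 ≈ 10.770)
D(-313, T)/C = (2*√29 - 1*(-313))/(-78288) = (2*√29 + 313)*(-1/78288) = (313 + 2*√29)*(-1/78288) = -313/78288 - √29/39144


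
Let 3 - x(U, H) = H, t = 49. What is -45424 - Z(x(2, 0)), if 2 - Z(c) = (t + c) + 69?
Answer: -45305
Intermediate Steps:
x(U, H) = 3 - H
Z(c) = -116 - c (Z(c) = 2 - ((49 + c) + 69) = 2 - (118 + c) = 2 + (-118 - c) = -116 - c)
-45424 - Z(x(2, 0)) = -45424 - (-116 - (3 - 1*0)) = -45424 - (-116 - (3 + 0)) = -45424 - (-116 - 1*3) = -45424 - (-116 - 3) = -45424 - 1*(-119) = -45424 + 119 = -45305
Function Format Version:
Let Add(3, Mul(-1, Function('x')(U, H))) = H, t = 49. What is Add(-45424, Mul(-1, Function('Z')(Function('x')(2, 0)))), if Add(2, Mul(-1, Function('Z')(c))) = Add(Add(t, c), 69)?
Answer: -45305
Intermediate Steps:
Function('x')(U, H) = Add(3, Mul(-1, H))
Function('Z')(c) = Add(-116, Mul(-1, c)) (Function('Z')(c) = Add(2, Mul(-1, Add(Add(49, c), 69))) = Add(2, Mul(-1, Add(118, c))) = Add(2, Add(-118, Mul(-1, c))) = Add(-116, Mul(-1, c)))
Add(-45424, Mul(-1, Function('Z')(Function('x')(2, 0)))) = Add(-45424, Mul(-1, Add(-116, Mul(-1, Add(3, Mul(-1, 0)))))) = Add(-45424, Mul(-1, Add(-116, Mul(-1, Add(3, 0))))) = Add(-45424, Mul(-1, Add(-116, Mul(-1, 3)))) = Add(-45424, Mul(-1, Add(-116, -3))) = Add(-45424, Mul(-1, -119)) = Add(-45424, 119) = -45305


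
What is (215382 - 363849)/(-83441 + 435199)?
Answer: -13497/31978 ≈ -0.42207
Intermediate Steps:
(215382 - 363849)/(-83441 + 435199) = -148467/351758 = -148467*1/351758 = -13497/31978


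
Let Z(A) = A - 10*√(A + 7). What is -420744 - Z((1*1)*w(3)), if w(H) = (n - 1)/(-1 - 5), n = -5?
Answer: -420745 + 20*√2 ≈ -4.2072e+5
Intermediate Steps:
w(H) = 1 (w(H) = (-5 - 1)/(-1 - 5) = -6/(-6) = -6*(-⅙) = 1)
Z(A) = A - 10*√(7 + A)
-420744 - Z((1*1)*w(3)) = -420744 - ((1*1)*1 - 10*√(7 + (1*1)*1)) = -420744 - (1*1 - 10*√(7 + 1*1)) = -420744 - (1 - 10*√(7 + 1)) = -420744 - (1 - 20*√2) = -420744 + (-1 + 20*√2) = -420745 + 20*√2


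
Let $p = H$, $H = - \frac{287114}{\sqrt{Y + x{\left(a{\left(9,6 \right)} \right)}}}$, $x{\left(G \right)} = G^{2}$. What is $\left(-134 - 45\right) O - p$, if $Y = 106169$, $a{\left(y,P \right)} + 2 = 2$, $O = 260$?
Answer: $-46540 + \frac{287114 \sqrt{106169}}{106169} \approx -45659.0$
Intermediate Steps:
$a{\left(y,P \right)} = 0$ ($a{\left(y,P \right)} = -2 + 2 = 0$)
$H = - \frac{287114 \sqrt{106169}}{106169}$ ($H = - \frac{287114}{\sqrt{106169 + 0^{2}}} = - \frac{287114}{\sqrt{106169 + 0}} = - \frac{287114}{\sqrt{106169}} = - 287114 \frac{\sqrt{106169}}{106169} = - \frac{287114 \sqrt{106169}}{106169} \approx -881.16$)
$p = - \frac{287114 \sqrt{106169}}{106169} \approx -881.16$
$\left(-134 - 45\right) O - p = \left(-134 - 45\right) 260 - - \frac{287114 \sqrt{106169}}{106169} = \left(-179\right) 260 + \frac{287114 \sqrt{106169}}{106169} = -46540 + \frac{287114 \sqrt{106169}}{106169}$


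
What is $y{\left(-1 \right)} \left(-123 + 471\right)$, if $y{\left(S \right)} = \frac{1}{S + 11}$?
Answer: $\frac{174}{5} \approx 34.8$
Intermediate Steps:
$y{\left(S \right)} = \frac{1}{11 + S}$
$y{\left(-1 \right)} \left(-123 + 471\right) = \frac{-123 + 471}{11 - 1} = \frac{1}{10} \cdot 348 = \frac{174}{5}$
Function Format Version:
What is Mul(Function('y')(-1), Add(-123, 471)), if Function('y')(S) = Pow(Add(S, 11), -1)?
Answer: Rational(174, 5) ≈ 34.800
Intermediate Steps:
Function('y')(S) = Pow(Add(11, S), -1)
Mul(Function('y')(-1), Add(-123, 471)) = Mul(Pow(Add(11, -1), -1), Add(-123, 471)) = Mul(Pow(10, -1), 348) = Mul(Rational(1, 10), 348) = Rational(174, 5)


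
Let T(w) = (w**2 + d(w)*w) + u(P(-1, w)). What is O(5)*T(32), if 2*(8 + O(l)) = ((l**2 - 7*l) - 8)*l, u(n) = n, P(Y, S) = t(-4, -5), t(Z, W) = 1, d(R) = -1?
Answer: -52629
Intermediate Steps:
P(Y, S) = 1
T(w) = 1 + w**2 - w (T(w) = (w**2 - w) + 1 = 1 + w**2 - w)
O(l) = -8 + l*(-8 + l**2 - 7*l)/2 (O(l) = -8 + (((l**2 - 7*l) - 8)*l)/2 = -8 + ((-8 + l**2 - 7*l)*l)/2 = -8 + (l*(-8 + l**2 - 7*l))/2 = -8 + l*(-8 + l**2 - 7*l)/2)
O(5)*T(32) = (-8 + (1/2)*5**3 - 4*5 - 7/2*5**2)*(1 + 32**2 - 1*32) = (-8 + (1/2)*125 - 20 - 7/2*25)*(1 + 1024 - 32) = (-8 + 125/2 - 20 - 175/2)*993 = -53*993 = -52629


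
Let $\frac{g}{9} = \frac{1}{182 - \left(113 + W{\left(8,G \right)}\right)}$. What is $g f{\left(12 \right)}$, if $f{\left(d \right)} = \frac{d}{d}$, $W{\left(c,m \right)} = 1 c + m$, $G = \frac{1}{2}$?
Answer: $\frac{18}{121} \approx 0.14876$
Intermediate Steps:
$G = \frac{1}{2} \approx 0.5$
$W{\left(c,m \right)} = c + m$
$f{\left(d \right)} = 1$
$g = \frac{18}{121}$ ($g = \frac{9}{182 - \frac{243}{2}} = \frac{9}{\frac{121}{2}} = 9 \cdot \frac{2}{121} = \frac{18}{121} \approx 0.14876$)
$g f{\left(12 \right)} = \frac{18}{121} \cdot 1 = \frac{18}{121}$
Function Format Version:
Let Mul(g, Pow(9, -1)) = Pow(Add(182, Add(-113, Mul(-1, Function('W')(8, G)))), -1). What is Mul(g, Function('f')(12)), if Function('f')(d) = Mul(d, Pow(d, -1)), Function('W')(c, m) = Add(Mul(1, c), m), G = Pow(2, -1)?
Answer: Rational(18, 121) ≈ 0.14876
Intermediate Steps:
G = Rational(1, 2) ≈ 0.50000
Function('W')(c, m) = Add(c, m)
Function('f')(d) = 1
g = Rational(18, 121) (g = Mul(9, Pow(Add(182, Add(-113, Mul(-1, Add(8, Rational(1, 2))))), -1)) = Mul(9, Pow(Add(182, Add(-113, Mul(-1, Rational(17, 2)))), -1)) = Mul(9, Pow(Add(182, Add(-113, Rational(-17, 2))), -1)) = Mul(9, Pow(Add(182, Rational(-243, 2)), -1)) = Mul(9, Pow(Rational(121, 2), -1)) = Mul(9, Rational(2, 121)) = Rational(18, 121) ≈ 0.14876)
Mul(g, Function('f')(12)) = Mul(Rational(18, 121), 1) = Rational(18, 121)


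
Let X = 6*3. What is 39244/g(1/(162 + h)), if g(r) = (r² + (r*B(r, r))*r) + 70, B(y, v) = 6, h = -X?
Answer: 813763584/1451527 ≈ 560.63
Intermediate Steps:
X = 18
h = -18 (h = -1*18 = -18)
g(r) = 70 + 7*r² (g(r) = (r² + (r*6)*r) + 70 = (r² + (6*r)*r) + 70 = (r² + 6*r²) + 70 = 7*r² + 70 = 70 + 7*r²)
39244/g(1/(162 + h)) = 39244/(70 + 7*(1/(162 - 18))²) = 39244/(70 + 7*(1/144)²) = 39244/(70 + 7*(1/20736)) = 39244/(70 + 7/20736) = 39244/(1451527/20736) = 39244*(20736/1451527) = 813763584/1451527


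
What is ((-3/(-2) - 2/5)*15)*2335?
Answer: 77055/2 ≈ 38528.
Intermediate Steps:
((-3/(-2) - 2/5)*15)*2335 = ((-3*(-1/2) - 2*1/5)*15)*2335 = ((3/2 - 2/5)*15)*2335 = ((11/10)*15)*2335 = (33/2)*2335 = 77055/2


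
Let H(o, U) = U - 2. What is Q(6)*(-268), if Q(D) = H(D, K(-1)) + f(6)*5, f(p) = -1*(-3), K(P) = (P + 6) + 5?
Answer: -6164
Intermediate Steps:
K(P) = 11 + P (K(P) = (6 + P) + 5 = 11 + P)
H(o, U) = -2 + U
f(p) = 3
Q(D) = 23 (Q(D) = (-2 + (11 - 1)) + 3*5 = (-2 + 10) + 15 = 8 + 15 = 23)
Q(6)*(-268) = 23*(-268) = -6164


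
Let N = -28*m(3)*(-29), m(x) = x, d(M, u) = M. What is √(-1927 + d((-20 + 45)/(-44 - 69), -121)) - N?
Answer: -2436 + 4*I*√1538043/113 ≈ -2436.0 + 43.9*I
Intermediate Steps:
N = 2436 (N = -28*3*(-29) = -84*(-29) = 2436)
√(-1927 + d((-20 + 45)/(-44 - 69), -121)) - N = √(-1927 + (-20 + 45)/(-44 - 69)) - 1*2436 = √(-1927 + 25/(-113)) - 2436 = √(-1927 + 25*(-1/113)) - 2436 = √(-1927 - 25/113) - 2436 = √(-217776/113) - 2436 = 4*I*√1538043/113 - 2436 = -2436 + 4*I*√1538043/113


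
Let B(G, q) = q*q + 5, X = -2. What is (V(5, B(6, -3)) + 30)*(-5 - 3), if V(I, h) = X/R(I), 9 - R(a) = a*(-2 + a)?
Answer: -728/3 ≈ -242.67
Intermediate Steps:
R(a) = 9 - a*(-2 + a)
B(G, q) = 5 + q**2 (B(G, q) = q**2 + 5 = 5 + q**2)
V(I, h) = -2/(9 - I**2 + 2*I)
(V(5, B(6, -3)) + 30)*(-5 - 3) = (2/(-9 + 5**2 - 2*5) + 30)*(-5 - 3) = (2/(-9 + 25 - 10) + 30)*(-8) = (2/6 + 30)*(-8) = (2*(1/6) + 30)*(-8) = (1/3 + 30)*(-8) = (91/3)*(-8) = -728/3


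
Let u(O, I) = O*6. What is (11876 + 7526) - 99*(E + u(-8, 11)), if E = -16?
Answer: 25738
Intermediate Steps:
u(O, I) = 6*O
(11876 + 7526) - 99*(E + u(-8, 11)) = (11876 + 7526) - 99*(-16 + 6*(-8)) = 19402 - 99*(-16 - 48) = 19402 - 99*(-64) = 19402 - 1*(-6336) = 19402 + 6336 = 25738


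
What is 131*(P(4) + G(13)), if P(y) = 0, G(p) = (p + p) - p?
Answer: 1703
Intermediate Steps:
G(p) = p (G(p) = 2*p - p = p)
131*(P(4) + G(13)) = 131*(0 + 13) = 131*13 = 1703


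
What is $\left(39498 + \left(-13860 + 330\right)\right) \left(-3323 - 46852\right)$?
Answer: $-1302944400$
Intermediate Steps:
$\left(39498 + \left(-13860 + 330\right)\right) \left(-3323 - 46852\right) = \left(39498 - 13530\right) \left(-50175\right) = 25968 \left(-50175\right) = -1302944400$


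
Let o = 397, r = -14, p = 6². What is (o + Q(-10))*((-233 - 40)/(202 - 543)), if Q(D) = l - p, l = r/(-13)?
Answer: 98847/341 ≈ 289.87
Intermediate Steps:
p = 36
l = 14/13 (l = -14/(-13) = -14*(-1/13) = 14/13 ≈ 1.0769)
Q(D) = -454/13 (Q(D) = 14/13 - 1*36 = 14/13 - 36 = -454/13)
(o + Q(-10))*((-233 - 40)/(202 - 543)) = (397 - 454/13)*((-233 - 40)/(202 - 543)) = 4707*(-273/(-341))/13 = 4707*(-273*(-1/341))/13 = (4707/13)*(273/341) = 98847/341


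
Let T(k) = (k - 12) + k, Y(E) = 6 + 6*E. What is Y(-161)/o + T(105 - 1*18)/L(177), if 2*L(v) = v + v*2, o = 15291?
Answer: 164612/300723 ≈ 0.54739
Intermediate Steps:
L(v) = 3*v/2 (L(v) = (v + v*2)/2 = (v + 2*v)/2 = (3*v)/2 = 3*v/2)
T(k) = -12 + 2*k (T(k) = (-12 + k) + k = -12 + 2*k)
Y(-161)/o + T(105 - 1*18)/L(177) = (6 + 6*(-161))/15291 + (-12 + 2*(105 - 1*18))/(((3/2)*177)) = (6 - 966)*(1/15291) + (-12 + 2*(105 - 18))/(531/2) = -960*1/15291 + (-12 + 2*87)*(2/531) = -320/5097 + (-12 + 174)*(2/531) = -320/5097 + 162*(2/531) = -320/5097 + 36/59 = 164612/300723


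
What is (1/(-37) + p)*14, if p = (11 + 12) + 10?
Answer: 17080/37 ≈ 461.62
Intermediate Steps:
p = 33 (p = 23 + 10 = 33)
(1/(-37) + p)*14 = (1/(-37) + 33)*14 = (-1/37 + 33)*14 = (1220/37)*14 = 17080/37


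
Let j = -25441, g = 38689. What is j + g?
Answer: 13248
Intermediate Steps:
j + g = -25441 + 38689 = 13248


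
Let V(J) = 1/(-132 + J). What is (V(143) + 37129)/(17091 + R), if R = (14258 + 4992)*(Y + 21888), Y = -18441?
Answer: 45380/81121139 ≈ 0.00055941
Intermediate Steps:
R = 66354750 (R = (14258 + 4992)*(-18441 + 21888) = 19250*3447 = 66354750)
(V(143) + 37129)/(17091 + R) = (1/(-132 + 143) + 37129)/(17091 + 66354750) = (1/11 + 37129)/66371841 = (1/11 + 37129)*(1/66371841) = (408420/11)*(1/66371841) = 45380/81121139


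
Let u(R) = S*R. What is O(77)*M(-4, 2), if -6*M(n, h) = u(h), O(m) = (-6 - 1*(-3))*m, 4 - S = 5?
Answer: -77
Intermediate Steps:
S = -1 (S = 4 - 1*5 = 4 - 5 = -1)
O(m) = -3*m (O(m) = (-6 + 3)*m = -3*m)
u(R) = -R
M(n, h) = h/6 (M(n, h) = -(-1)*h/6 = h/6)
O(77)*M(-4, 2) = (-3*77)*((1/6)*2) = -231*1/3 = -77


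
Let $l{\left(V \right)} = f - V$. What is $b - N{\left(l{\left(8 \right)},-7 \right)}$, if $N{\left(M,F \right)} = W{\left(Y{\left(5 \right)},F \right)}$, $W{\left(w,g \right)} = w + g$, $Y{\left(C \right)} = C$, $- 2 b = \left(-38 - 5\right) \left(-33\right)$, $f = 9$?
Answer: $- \frac{1415}{2} \approx -707.5$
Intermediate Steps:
$b = - \frac{1419}{2}$ ($b = - \frac{\left(-38 - 5\right) \left(-33\right)}{2} = - \frac{\left(-43\right) \left(-33\right)}{2} = \left(- \frac{1}{2}\right) 1419 = - \frac{1419}{2} \approx -709.5$)
$l{\left(V \right)} = 9 - V$
$W{\left(w,g \right)} = g + w$
$N{\left(M,F \right)} = 5 + F$ ($N{\left(M,F \right)} = F + 5 = 5 + F$)
$b - N{\left(l{\left(8 \right)},-7 \right)} = - \frac{1419}{2} - \left(5 - 7\right) = - \frac{1419}{2} - -2 = - \frac{1419}{2} + 2 = - \frac{1415}{2}$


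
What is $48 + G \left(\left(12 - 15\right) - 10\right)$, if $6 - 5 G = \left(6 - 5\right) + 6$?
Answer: $\frac{253}{5} \approx 50.6$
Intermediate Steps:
$G = - \frac{1}{5}$ ($G = \frac{6}{5} - \frac{\left(6 - 5\right) + 6}{5} = \frac{6}{5} - \frac{1 + 6}{5} = \frac{6}{5} - \frac{7}{5} = - \frac{1}{5} \approx -0.2$)
$48 + G \left(\left(12 - 15\right) - 10\right) = 48 - \frac{\left(12 - 15\right) - 10}{5} = 48 - \frac{-3 - 10}{5} = 48 - - \frac{13}{5} = 48 + \frac{13}{5} = \frac{253}{5}$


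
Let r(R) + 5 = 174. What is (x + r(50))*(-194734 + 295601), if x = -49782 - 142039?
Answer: -19331362284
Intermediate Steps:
x = -191821
r(R) = 169 (r(R) = -5 + 174 = 169)
(x + r(50))*(-194734 + 295601) = (-191821 + 169)*(-194734 + 295601) = -191652*100867 = -19331362284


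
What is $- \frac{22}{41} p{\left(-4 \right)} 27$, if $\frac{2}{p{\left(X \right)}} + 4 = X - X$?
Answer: $\frac{297}{41} \approx 7.2439$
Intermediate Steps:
$p{\left(X \right)} = - \frac{1}{2}$ ($p{\left(X \right)} = \frac{2}{-4 + \left(X - X\right)} = \frac{2}{-4 + 0} = \frac{2}{-4} = 2 \left(- \frac{1}{4}\right) = - \frac{1}{2}$)
$- \frac{22}{41} p{\left(-4 \right)} 27 = - \frac{22}{41} \left(- \frac{1}{2}\right) 27 = \left(-22\right) \frac{1}{41} \left(- \frac{1}{2}\right) 27 = \left(- \frac{22}{41}\right) \left(- \frac{1}{2}\right) 27 = \frac{11}{41} \cdot 27 = \frac{297}{41}$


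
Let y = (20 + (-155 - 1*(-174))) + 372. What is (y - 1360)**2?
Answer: 900601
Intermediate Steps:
y = 411 (y = (20 + (-155 + 174)) + 372 = (20 + 19) + 372 = 39 + 372 = 411)
(y - 1360)**2 = (411 - 1360)**2 = (-949)**2 = 900601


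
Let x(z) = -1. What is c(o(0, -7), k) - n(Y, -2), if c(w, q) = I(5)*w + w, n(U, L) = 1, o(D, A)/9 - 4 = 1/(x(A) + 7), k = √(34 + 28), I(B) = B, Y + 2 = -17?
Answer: 224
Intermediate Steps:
Y = -19 (Y = -2 - 17 = -19)
k = √62 ≈ 7.8740
o(D, A) = 75/2 (o(D, A) = 36 + 9/(-1 + 7) = 36 + 9/6 = 36 + 9*(⅙) = 36 + 3/2 = 75/2)
c(w, q) = 6*w (c(w, q) = 5*w + w = 6*w)
c(o(0, -7), k) - n(Y, -2) = 6*(75/2) - 1*1 = 225 - 1 = 224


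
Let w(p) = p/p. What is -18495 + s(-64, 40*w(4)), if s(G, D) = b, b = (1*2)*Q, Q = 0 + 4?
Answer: -18487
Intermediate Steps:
w(p) = 1
Q = 4
b = 8 (b = (1*2)*4 = 2*4 = 8)
s(G, D) = 8
-18495 + s(-64, 40*w(4)) = -18495 + 8 = -18487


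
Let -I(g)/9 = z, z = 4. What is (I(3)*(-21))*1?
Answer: 756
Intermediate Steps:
I(g) = -36 (I(g) = -9*4 = -36)
(I(3)*(-21))*1 = -36*(-21)*1 = 756*1 = 756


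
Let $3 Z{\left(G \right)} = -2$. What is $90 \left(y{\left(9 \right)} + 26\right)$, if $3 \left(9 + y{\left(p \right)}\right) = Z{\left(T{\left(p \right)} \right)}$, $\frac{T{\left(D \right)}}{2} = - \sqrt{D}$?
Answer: $1510$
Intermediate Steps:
$T{\left(D \right)} = - 2 \sqrt{D}$ ($T{\left(D \right)} = 2 \left(- \sqrt{D}\right) = - 2 \sqrt{D}$)
$Z{\left(G \right)} = - \frac{2}{3}$ ($Z{\left(G \right)} = \frac{1}{3} \left(-2\right) = - \frac{2}{3}$)
$y{\left(p \right)} = - \frac{83}{9}$ ($y{\left(p \right)} = -9 + \frac{1}{3} \left(- \frac{2}{3}\right) = -9 - \frac{2}{9} = - \frac{83}{9}$)
$90 \left(y{\left(9 \right)} + 26\right) = 90 \left(- \frac{83}{9} + 26\right) = 90 \cdot \frac{151}{9} = 1510$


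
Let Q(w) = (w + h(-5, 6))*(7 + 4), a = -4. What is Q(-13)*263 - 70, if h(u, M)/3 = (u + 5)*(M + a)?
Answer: -37679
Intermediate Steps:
h(u, M) = 3*(-4 + M)*(5 + u) (h(u, M) = 3*((u + 5)*(M - 4)) = 3*((5 + u)*(-4 + M)) = 3*((-4 + M)*(5 + u)) = 3*(-4 + M)*(5 + u))
Q(w) = 11*w (Q(w) = (w + (-60 - 12*(-5) + 15*6 + 3*6*(-5)))*(7 + 4) = (w + (-60 + 60 + 90 - 90))*11 = (w + 0)*11 = w*11 = 11*w)
Q(-13)*263 - 70 = (11*(-13))*263 - 70 = -143*263 - 70 = -37609 - 70 = -37679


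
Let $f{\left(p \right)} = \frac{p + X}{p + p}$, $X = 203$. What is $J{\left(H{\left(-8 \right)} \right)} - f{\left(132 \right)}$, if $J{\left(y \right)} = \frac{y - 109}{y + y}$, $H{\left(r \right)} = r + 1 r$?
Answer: $\frac{2785}{1056} \approx 2.6373$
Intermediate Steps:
$H{\left(r \right)} = 2 r$ ($H{\left(r \right)} = r + r = 2 r$)
$J{\left(y \right)} = \frac{-109 + y}{2 y}$
$f{\left(p \right)} = \frac{203 + p}{2 p}$ ($f{\left(p \right)} = \frac{p + 203}{p + p} = \frac{203 + p}{2 p}$)
$J{\left(H{\left(-8 \right)} \right)} - f{\left(132 \right)} = \frac{-109 + 2 \left(-8\right)}{2 \cdot 2 \left(-8\right)} - \frac{203 + 132}{2 \cdot 132} = \frac{-109 - 16}{2 \left(-16\right)} - \frac{1}{2} \cdot \frac{1}{132} \cdot 335 = \frac{1}{2} \left(- \frac{1}{16}\right) \left(-125\right) - \frac{335}{264} = \frac{125}{32} - \frac{335}{264} = \frac{2785}{1056}$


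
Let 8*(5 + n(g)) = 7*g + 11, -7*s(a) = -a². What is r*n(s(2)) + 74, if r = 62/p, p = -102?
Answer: 30967/408 ≈ 75.900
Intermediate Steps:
s(a) = a²/7 (s(a) = -(-1)*a²/7 = a²/7)
n(g) = -29/8 + 7*g/8 (n(g) = -5 + (7*g + 11)/8 = -5 + (11 + 7*g)/8 = -5 + (11/8 + 7*g/8) = -29/8 + 7*g/8)
r = -31/51 (r = 62/(-102) = 62*(-1/102) = -31/51 ≈ -0.60784)
r*n(s(2)) + 74 = -31*(-29/8 + 7*((⅐)*2²)/8)/51 + 74 = -31*(-29/8 + 7*((⅐)*4)/8)/51 + 74 = -31*(-29/8 + (7/8)*(4/7))/51 + 74 = -31*(-29/8 + ½)/51 + 74 = -31/51*(-25/8) + 74 = 775/408 + 74 = 30967/408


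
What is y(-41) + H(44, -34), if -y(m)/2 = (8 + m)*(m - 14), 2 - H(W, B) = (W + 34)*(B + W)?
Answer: -4408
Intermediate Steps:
H(W, B) = 2 - (34 + W)*(B + W) (H(W, B) = 2 - (W + 34)*(B + W) = 2 - (34 + W)*(B + W))
y(m) = -2*(-14 + m)*(8 + m) (y(m) = -2*(8 + m)*(m - 14) = -2*(8 + m)*(-14 + m) = -2*(-14 + m)*(8 + m))
y(-41) + H(44, -34) = (224 - 2*(-41)² + 12*(-41)) + (2 - 1*44² - 34*(-34) - 34*44 - 1*(-34)*44) = (224 - 2*1681 - 492) + (2 - 1*1936 + 1156 - 1496 + 1496) = (224 - 3362 - 492) + (2 - 1936 + 1156 - 1496 + 1496) = -3630 - 778 = -4408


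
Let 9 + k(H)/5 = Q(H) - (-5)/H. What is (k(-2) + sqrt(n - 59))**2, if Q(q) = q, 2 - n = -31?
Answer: 18121/4 - 135*I*sqrt(26) ≈ 4530.3 - 688.37*I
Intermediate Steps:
n = 33 (n = 2 - 1*(-31) = 2 + 31 = 33)
k(H) = -45 + 5*H + 25/H (k(H) = -45 + 5*(H - (-5)/H) = -45 + 5*(H + 5/H) = -45 + (5*H + 25/H) = -45 + 5*H + 25/H)
(k(-2) + sqrt(n - 59))**2 = ((-45 + 5*(-2) + 25/(-2)) + sqrt(33 - 59))**2 = ((-45 - 10 + 25*(-1/2)) + sqrt(-26))**2 = ((-45 - 10 - 25/2) + I*sqrt(26))**2 = (-135/2 + I*sqrt(26))**2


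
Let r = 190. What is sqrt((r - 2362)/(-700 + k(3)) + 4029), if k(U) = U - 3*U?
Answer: 33*sqrt(461371)/353 ≈ 63.499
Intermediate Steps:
k(U) = -2*U
sqrt((r - 2362)/(-700 + k(3)) + 4029) = sqrt((190 - 2362)/(-700 - 2*3) + 4029) = sqrt(-2172/(-700 - 6) + 4029) = sqrt(-2172/(-706) + 4029) = sqrt(-2172*(-1/706) + 4029) = sqrt(1086/353 + 4029) = sqrt(1423323/353) = 33*sqrt(461371)/353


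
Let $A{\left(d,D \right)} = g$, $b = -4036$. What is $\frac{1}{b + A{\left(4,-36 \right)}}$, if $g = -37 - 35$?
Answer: $- \frac{1}{4108} \approx -0.00024343$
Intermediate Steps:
$g = -72$
$A{\left(d,D \right)} = -72$
$\frac{1}{b + A{\left(4,-36 \right)}} = \frac{1}{-4036 - 72} = \frac{1}{-4108} = - \frac{1}{4108}$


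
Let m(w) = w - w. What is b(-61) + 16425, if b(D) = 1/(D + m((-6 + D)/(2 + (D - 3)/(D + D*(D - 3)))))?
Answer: 1001924/61 ≈ 16425.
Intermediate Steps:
m(w) = 0
b(D) = 1/D (b(D) = 1/(D + 0) = 1/D)
b(-61) + 16425 = 1/(-61) + 16425 = -1/61 + 16425 = 1001924/61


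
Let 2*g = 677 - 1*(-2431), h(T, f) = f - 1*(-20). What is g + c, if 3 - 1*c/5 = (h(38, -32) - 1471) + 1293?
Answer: 2519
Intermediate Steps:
h(T, f) = 20 + f (h(T, f) = f + 20 = 20 + f)
c = 965 (c = 15 - 5*(((20 - 32) - 1471) + 1293) = 15 - 5*((-12 - 1471) + 1293) = 15 - 5*(-1483 + 1293) = 15 - 5*(-190) = 15 + 950 = 965)
g = 1554 (g = (677 - 1*(-2431))/2 = (677 + 2431)/2 = (½)*3108 = 1554)
g + c = 1554 + 965 = 2519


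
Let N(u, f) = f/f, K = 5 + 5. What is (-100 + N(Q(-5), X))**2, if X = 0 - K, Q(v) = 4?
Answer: 9801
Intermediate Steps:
K = 10
X = -10 (X = 0 - 1*10 = 0 - 10 = -10)
N(u, f) = 1
(-100 + N(Q(-5), X))**2 = (-100 + 1)**2 = (-99)**2 = 9801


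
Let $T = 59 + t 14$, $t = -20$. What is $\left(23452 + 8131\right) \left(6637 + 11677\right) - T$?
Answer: $578411283$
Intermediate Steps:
$T = -221$ ($T = 59 - 280 = -221$)
$\left(23452 + 8131\right) \left(6637 + 11677\right) - T = \left(23452 + 8131\right) \left(6637 + 11677\right) - -221 = 31583 \cdot 18314 + 221 = 578411062 + 221 = 578411283$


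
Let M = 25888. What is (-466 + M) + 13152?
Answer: 38574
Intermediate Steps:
(-466 + M) + 13152 = (-466 + 25888) + 13152 = 25422 + 13152 = 38574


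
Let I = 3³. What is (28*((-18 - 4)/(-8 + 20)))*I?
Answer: -1386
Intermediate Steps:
I = 27
(28*((-18 - 4)/(-8 + 20)))*I = (28*((-18 - 4)/(-8 + 20)))*27 = (28*(-22/12))*27 = (28*(-22*1/12))*27 = (28*(-11/6))*27 = -154/3*27 = -1386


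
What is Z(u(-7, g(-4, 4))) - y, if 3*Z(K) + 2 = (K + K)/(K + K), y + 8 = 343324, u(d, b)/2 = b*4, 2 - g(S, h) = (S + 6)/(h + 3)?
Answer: -1029949/3 ≈ -3.4332e+5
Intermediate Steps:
g(S, h) = 2 - (6 + S)/(3 + h) (g(S, h) = 2 - (S + 6)/(h + 3) = 2 - (6 + S)/(3 + h))
u(d, b) = 8*b (u(d, b) = 2*(b*4) = 2*(4*b) = 8*b)
y = 343316 (y = -8 + 343324 = 343316)
Z(K) = -1/3 (Z(K) = -2/3 + ((K + K)/(K + K))/3 = -2/3 + ((2*K)/((2*K)))/3 = -2/3 + ((2*K)*(1/(2*K)))/3 = -2/3 + (1/3)*1 = -2/3 + 1/3 = -1/3)
Z(u(-7, g(-4, 4))) - y = -1/3 - 1*343316 = -1/3 - 343316 = -1029949/3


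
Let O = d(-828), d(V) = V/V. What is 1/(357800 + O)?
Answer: 1/357801 ≈ 2.7948e-6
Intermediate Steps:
d(V) = 1
O = 1
1/(357800 + O) = 1/(357800 + 1) = 1/357801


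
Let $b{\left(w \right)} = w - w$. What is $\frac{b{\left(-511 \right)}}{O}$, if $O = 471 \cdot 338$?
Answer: $0$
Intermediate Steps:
$b{\left(w \right)} = 0$
$O = 159198$
$\frac{b{\left(-511 \right)}}{O} = \frac{0}{159198} = 0 \cdot \frac{1}{159198} = 0$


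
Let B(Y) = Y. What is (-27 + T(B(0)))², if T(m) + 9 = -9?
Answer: 2025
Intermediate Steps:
T(m) = -18 (T(m) = -9 - 9 = -18)
(-27 + T(B(0)))² = (-27 - 18)² = (-45)² = 2025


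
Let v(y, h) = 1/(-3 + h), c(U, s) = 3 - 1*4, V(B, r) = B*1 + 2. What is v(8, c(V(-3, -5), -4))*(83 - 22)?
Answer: -61/4 ≈ -15.250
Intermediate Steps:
V(B, r) = 2 + B (V(B, r) = B + 2 = 2 + B)
c(U, s) = -1 (c(U, s) = 3 - 4 = -1)
v(8, c(V(-3, -5), -4))*(83 - 22) = (83 - 22)/(-3 - 1) = 61/(-4) = -¼*61 = -61/4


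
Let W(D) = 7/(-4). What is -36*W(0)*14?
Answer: 882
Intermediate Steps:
W(D) = -7/4 (W(D) = 7*(-¼) = -7/4)
-36*W(0)*14 = -36*(-7/4)*14 = 63*14 = 882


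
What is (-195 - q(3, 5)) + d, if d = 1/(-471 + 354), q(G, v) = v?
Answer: -23401/117 ≈ -200.01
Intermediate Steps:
d = -1/117 (d = 1/(-117) = -1/117 ≈ -0.0085470)
(-195 - q(3, 5)) + d = (-195 - 1*5) - 1/117 = (-195 - 5) - 1/117 = -200 - 1/117 = -23401/117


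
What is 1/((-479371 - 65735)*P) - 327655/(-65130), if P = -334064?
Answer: 1988869025896555/395339731292064 ≈ 5.0308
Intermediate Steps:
1/((-479371 - 65735)*P) - 327655/(-65130) = 1/(-479371 - 65735*(-334064)) - 327655/(-65130) = -1/334064/(-545106) - 327655*(-1/65130) = -1/545106*(-1/334064) + 65531/13026 = 1/182100290784 + 65531/13026 = 1988869025896555/395339731292064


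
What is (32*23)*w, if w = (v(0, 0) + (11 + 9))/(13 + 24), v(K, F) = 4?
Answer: 17664/37 ≈ 477.41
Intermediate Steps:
w = 24/37 (w = (4 + (11 + 9))/(13 + 24) = (4 + 20)/37 = 24*(1/37) = 24/37 ≈ 0.64865)
(32*23)*w = (32*23)*(24/37) = 736*(24/37) = 17664/37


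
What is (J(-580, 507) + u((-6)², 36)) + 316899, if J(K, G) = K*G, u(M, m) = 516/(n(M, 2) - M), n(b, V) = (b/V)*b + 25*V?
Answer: 7559967/331 ≈ 22840.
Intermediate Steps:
n(b, V) = 25*V + b²/V (n(b, V) = b²/V + 25*V = 25*V + b²/V)
u(M, m) = 516/(50 + M²/2 - M) (u(M, m) = 516/((25*2 + M²/2) - M) = 516/((50 + M²/2) - M) = 516/(50 + M²/2 - M))
J(K, G) = G*K
(J(-580, 507) + u((-6)², 36)) + 316899 = (507*(-580) + 1032/(100 + ((-6)²)² - 2*(-6)²)) + 316899 = (-294060 + 1032/(100 + 36² - 2*36)) + 316899 = (-294060 + 1032/(100 + 1296 - 72)) + 316899 = (-294060 + 1032/1324) + 316899 = (-294060 + 1032*(1/1324)) + 316899 = (-294060 + 258/331) + 316899 = -97333602/331 + 316899 = 7559967/331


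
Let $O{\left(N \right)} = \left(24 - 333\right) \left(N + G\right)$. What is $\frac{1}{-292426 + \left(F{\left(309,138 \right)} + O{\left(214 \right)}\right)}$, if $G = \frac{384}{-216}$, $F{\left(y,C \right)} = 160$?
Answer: $- \frac{3}{1073528} \approx -2.7945 \cdot 10^{-6}$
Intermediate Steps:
$G = - \frac{16}{9}$ ($G = 384 \left(- \frac{1}{216}\right) = - \frac{16}{9} \approx -1.7778$)
$O{\left(N \right)} = \frac{1648}{3} - 309 N$ ($O{\left(N \right)} = \left(24 - 333\right) \left(N - \frac{16}{9}\right) = - 309 \left(- \frac{16}{9} + N\right) = \frac{1648}{3} - 309 N$)
$\frac{1}{-292426 + \left(F{\left(309,138 \right)} + O{\left(214 \right)}\right)} = \frac{1}{-292426 + \left(160 + \left(\frac{1648}{3} - 66126\right)\right)} = \frac{1}{-292426 + \left(160 - \frac{196730}{3}\right)} = \frac{1}{-292426 - \frac{196250}{3}} = \frac{1}{- \frac{1073528}{3}} = - \frac{3}{1073528}$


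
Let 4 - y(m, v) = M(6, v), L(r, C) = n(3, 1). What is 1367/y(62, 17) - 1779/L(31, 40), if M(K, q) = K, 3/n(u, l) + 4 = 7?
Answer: -4925/2 ≈ -2462.5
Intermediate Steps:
n(u, l) = 1 (n(u, l) = 3/(-4 + 7) = 3/3 = 3*(⅓) = 1)
L(r, C) = 1
y(m, v) = -2 (y(m, v) = 4 - 1*6 = 4 - 6 = -2)
1367/y(62, 17) - 1779/L(31, 40) = 1367/(-2) - 1779/1 = 1367*(-½) - 1779*1 = -1367/2 - 1779 = -4925/2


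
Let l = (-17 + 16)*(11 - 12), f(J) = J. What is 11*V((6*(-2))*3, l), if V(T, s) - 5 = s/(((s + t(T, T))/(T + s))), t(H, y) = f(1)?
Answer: -275/2 ≈ -137.50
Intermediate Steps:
t(H, y) = 1
l = 1 (l = -1*(-1) = 1)
V(T, s) = 5 + s*(T + s)/(1 + s) (V(T, s) = 5 + s/(((s + 1)/(T + s))) = 5 + s/(((1 + s)/(T + s))) = 5 + s*((T + s)/(1 + s)) = 5 + s*(T + s)/(1 + s))
11*V((6*(-2))*3, l) = 11*((5 + 1**2 + 5*1 + ((6*(-2))*3)*1)/(1 + 1)) = 11*((5 + 1 + 5 - 12*3*1)/2) = 11*((5 + 1 + 5 - 36*1)/2) = 11*((5 + 1 + 5 - 36)/2) = 11*((1/2)*(-25)) = 11*(-25/2) = -275/2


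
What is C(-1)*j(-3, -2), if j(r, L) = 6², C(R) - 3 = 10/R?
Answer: -252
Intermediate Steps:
C(R) = 3 + 10/R
j(r, L) = 36
C(-1)*j(-3, -2) = (3 + 10/(-1))*36 = (3 + 10*(-1))*36 = (3 - 10)*36 = -7*36 = -252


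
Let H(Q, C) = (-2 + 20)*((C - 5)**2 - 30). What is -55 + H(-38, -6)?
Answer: 1583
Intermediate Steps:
H(Q, C) = -540 + 18*(-5 + C)**2 (H(Q, C) = 18*((-5 + C)**2 - 30) = 18*(-30 + (-5 + C)**2) = -540 + 18*(-5 + C)**2)
-55 + H(-38, -6) = -55 + (-540 + 18*(-5 - 6)**2) = -55 + (-540 + 18*(-11)**2) = -55 + (-540 + 18*121) = -55 + (-540 + 2178) = -55 + 1638 = 1583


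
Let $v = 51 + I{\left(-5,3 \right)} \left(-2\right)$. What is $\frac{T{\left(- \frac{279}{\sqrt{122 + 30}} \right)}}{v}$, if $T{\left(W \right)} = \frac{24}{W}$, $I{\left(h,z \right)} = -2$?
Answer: $- \frac{16 \sqrt{38}}{5115} \approx -0.019283$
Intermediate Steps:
$v = 55$ ($v = 51 - -4 = 51 + 4 = 55$)
$\frac{T{\left(- \frac{279}{\sqrt{122 + 30}} \right)}}{v} = \frac{24 \frac{1}{\left(-279\right) \frac{1}{\sqrt{122 + 30}}}}{55} = \frac{24}{\left(-279\right) \frac{1}{\sqrt{152}}} \cdot \frac{1}{55} = \frac{24}{\left(-279\right) \frac{1}{2 \sqrt{38}}} \cdot \frac{1}{55} = \frac{24}{\left(-279\right) \frac{\sqrt{38}}{76}} \cdot \frac{1}{55} = \frac{24}{\left(- \frac{279}{76}\right) \sqrt{38}} \cdot \frac{1}{55} = 24 \left(- \frac{2 \sqrt{38}}{279}\right) \frac{1}{55} = - \frac{16 \sqrt{38}}{93} \cdot \frac{1}{55} = - \frac{16 \sqrt{38}}{5115}$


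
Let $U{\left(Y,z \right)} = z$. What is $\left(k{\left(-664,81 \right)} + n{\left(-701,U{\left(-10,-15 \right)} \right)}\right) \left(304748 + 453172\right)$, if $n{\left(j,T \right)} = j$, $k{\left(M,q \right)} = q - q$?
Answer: $-531301920$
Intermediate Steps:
$k{\left(M,q \right)} = 0$
$\left(k{\left(-664,81 \right)} + n{\left(-701,U{\left(-10,-15 \right)} \right)}\right) \left(304748 + 453172\right) = \left(0 - 701\right) \left(304748 + 453172\right) = \left(-701\right) 757920 = -531301920$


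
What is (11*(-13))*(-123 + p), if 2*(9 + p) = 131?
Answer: 19019/2 ≈ 9509.5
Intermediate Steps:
p = 113/2 (p = -9 + (½)*131 = -9 + 131/2 = 113/2 ≈ 56.500)
(11*(-13))*(-123 + p) = (11*(-13))*(-123 + 113/2) = -143*(-133/2) = 19019/2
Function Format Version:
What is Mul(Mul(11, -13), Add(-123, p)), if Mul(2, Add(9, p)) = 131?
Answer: Rational(19019, 2) ≈ 9509.5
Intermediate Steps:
p = Rational(113, 2) (p = Add(-9, Mul(Rational(1, 2), 131)) = Add(-9, Rational(131, 2)) = Rational(113, 2) ≈ 56.500)
Mul(Mul(11, -13), Add(-123, p)) = Mul(Mul(11, -13), Add(-123, Rational(113, 2))) = Mul(-143, Rational(-133, 2)) = Rational(19019, 2)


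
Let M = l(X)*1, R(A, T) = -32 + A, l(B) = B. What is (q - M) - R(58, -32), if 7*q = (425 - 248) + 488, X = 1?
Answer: 68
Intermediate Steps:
q = 95 (q = ((425 - 248) + 488)/7 = (177 + 488)/7 = (1/7)*665 = 95)
M = 1 (M = 1*1 = 1)
(q - M) - R(58, -32) = (95 - 1*1) - (-32 + 58) = (95 - 1) - 1*26 = 94 - 26 = 68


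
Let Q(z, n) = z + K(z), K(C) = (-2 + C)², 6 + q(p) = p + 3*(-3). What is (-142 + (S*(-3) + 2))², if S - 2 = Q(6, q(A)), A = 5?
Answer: 44944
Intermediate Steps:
q(p) = -15 + p (q(p) = -6 + (p + 3*(-3)) = -6 + (p - 9) = -6 + (-9 + p) = -15 + p)
Q(z, n) = z + (-2 + z)²
S = 24 (S = 2 + (6 + (-2 + 6)²) = 2 + (6 + 4²) = 2 + (6 + 16) = 2 + 22 = 24)
(-142 + (S*(-3) + 2))² = (-142 + (24*(-3) + 2))² = (-142 + (-72 + 2))² = (-142 - 70)² = (-212)² = 44944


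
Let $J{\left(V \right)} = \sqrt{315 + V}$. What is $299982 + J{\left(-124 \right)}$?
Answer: $299982 + \sqrt{191} \approx 3.0 \cdot 10^{5}$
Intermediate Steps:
$299982 + J{\left(-124 \right)} = 299982 + \sqrt{315 - 124} = 299982 + \sqrt{191}$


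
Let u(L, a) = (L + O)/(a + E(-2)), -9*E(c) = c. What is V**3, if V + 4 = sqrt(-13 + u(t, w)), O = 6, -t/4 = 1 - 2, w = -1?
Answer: 1724/7 + 155*I*sqrt(1267)/49 ≈ 246.29 + 112.6*I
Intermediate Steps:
E(c) = -c/9
t = 4 (t = -4*(1 - 2) = -4*(-1) = 4)
u(L, a) = (6 + L)/(2/9 + a) (u(L, a) = (L + 6)/(a - 1/9*(-2)) = (6 + L)/(a + 2/9) = (6 + L)/(2/9 + a))
V = -4 + I*sqrt(1267)/7 (V = -4 + sqrt(-13 + 9*(6 + 4)/(2 + 9*(-1))) = -4 + sqrt(-13 + 9*10/(2 - 9)) = -4 + sqrt(-13 + 9*10/(-7)) = -4 + sqrt(-13 + 9*(-1/7)*10) = -4 + sqrt(-13 - 90/7) = -4 + sqrt(-181/7) = -4 + I*sqrt(1267)/7 ≈ -4.0 + 5.085*I)
V**3 = (-4 + I*sqrt(1267)/7)**3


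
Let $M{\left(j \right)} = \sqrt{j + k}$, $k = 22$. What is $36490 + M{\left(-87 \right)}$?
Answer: $36490 + i \sqrt{65} \approx 36490.0 + 8.0623 i$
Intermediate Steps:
$M{\left(j \right)} = \sqrt{22 + j}$ ($M{\left(j \right)} = \sqrt{j + 22} = \sqrt{22 + j}$)
$36490 + M{\left(-87 \right)} = 36490 + \sqrt{22 - 87} = 36490 + \sqrt{-65} = 36490 + i \sqrt{65}$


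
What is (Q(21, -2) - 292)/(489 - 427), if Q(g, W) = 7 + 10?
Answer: -275/62 ≈ -4.4355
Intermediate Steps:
Q(g, W) = 17
(Q(21, -2) - 292)/(489 - 427) = (17 - 292)/(489 - 427) = -275/62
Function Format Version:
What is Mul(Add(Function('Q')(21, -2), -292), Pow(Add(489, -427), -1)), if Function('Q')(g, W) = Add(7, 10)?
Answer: Rational(-275, 62) ≈ -4.4355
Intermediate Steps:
Function('Q')(g, W) = 17
Mul(Add(Function('Q')(21, -2), -292), Pow(Add(489, -427), -1)) = Mul(Add(17, -292), Pow(Add(489, -427), -1)) = Mul(-275, Pow(62, -1)) = Mul(-275, Rational(1, 62)) = Rational(-275, 62)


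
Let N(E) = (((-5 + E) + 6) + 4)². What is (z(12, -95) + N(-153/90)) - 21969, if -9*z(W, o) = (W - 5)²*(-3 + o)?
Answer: -19282099/900 ≈ -21425.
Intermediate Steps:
z(W, o) = -(-5 + W)²*(-3 + o)/9 (z(W, o) = -(W - 5)²*(-3 + o)/9 = -(-5 + W)²*(-3 + o)/9)
N(E) = (5 + E)² (N(E) = ((1 + E) + 4)² = (5 + E)²)
(z(12, -95) + N(-153/90)) - 21969 = ((-5 + 12)²*(3 - 1*(-95))/9 + (5 - 153/90)²) - 21969 = ((⅑)*7²*(3 + 95) + (5 - 153*1/90)²) - 21969 = ((⅑)*49*98 + (5 - 17/10)²) - 21969 = (4802/9 + (33/10)²) - 21969 = (4802/9 + 1089/100) - 21969 = 490001/900 - 21969 = -19282099/900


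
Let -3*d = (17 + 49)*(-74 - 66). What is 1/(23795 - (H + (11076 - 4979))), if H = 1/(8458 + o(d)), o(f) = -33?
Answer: 8425/149105649 ≈ 5.6504e-5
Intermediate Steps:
d = 3080 (d = -(17 + 49)*(-74 - 66)/3 = -22*(-140) = -⅓*(-9240) = 3080)
H = 1/8425 (H = 1/(8458 - 33) = 1/8425 ≈ 0.00011869)
1/(23795 - (H + (11076 - 4979))) = 1/(23795 - (1/8425 + (11076 - 4979))) = 1/(23795 - (1/8425 + 6097)) = 1/(23795 - 1*51367226/8425) = 1/(23795 - 51367226/8425) = 1/(149105649/8425) = 8425/149105649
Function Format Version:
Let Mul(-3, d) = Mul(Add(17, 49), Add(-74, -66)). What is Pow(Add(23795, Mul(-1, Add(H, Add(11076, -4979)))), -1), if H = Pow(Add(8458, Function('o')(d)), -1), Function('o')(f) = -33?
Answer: Rational(8425, 149105649) ≈ 5.6504e-5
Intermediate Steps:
d = 3080 (d = Mul(Rational(-1, 3), Mul(Add(17, 49), Add(-74, -66))) = Mul(Rational(-1, 3), Mul(66, -140)) = Mul(Rational(-1, 3), -9240) = 3080)
H = Rational(1, 8425) (H = Pow(Add(8458, -33), -1) = Pow(8425, -1) = Rational(1, 8425) ≈ 0.00011869)
Pow(Add(23795, Mul(-1, Add(H, Add(11076, -4979)))), -1) = Pow(Add(23795, Mul(-1, Add(Rational(1, 8425), Add(11076, -4979)))), -1) = Pow(Add(23795, Mul(-1, Add(Rational(1, 8425), 6097))), -1) = Pow(Add(23795, Mul(-1, Rational(51367226, 8425))), -1) = Pow(Add(23795, Rational(-51367226, 8425)), -1) = Pow(Rational(149105649, 8425), -1) = Rational(8425, 149105649)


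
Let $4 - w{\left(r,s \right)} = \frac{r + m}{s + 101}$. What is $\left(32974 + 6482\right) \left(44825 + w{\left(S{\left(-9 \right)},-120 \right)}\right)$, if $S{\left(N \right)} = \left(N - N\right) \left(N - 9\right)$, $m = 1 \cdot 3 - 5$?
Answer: $\frac{33606608544}{19} \approx 1.7688 \cdot 10^{9}$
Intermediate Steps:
$m = -2$ ($m = 3 - 5 = -2$)
$S{\left(N \right)} = 0$ ($S{\left(N \right)} = 0 \left(-9 + N\right) = 0$)
$w{\left(r,s \right)} = 4 - \frac{-2 + r}{101 + s}$ ($w{\left(r,s \right)} = 4 - \frac{r - 2}{s + 101} = 4 - \frac{-2 + r}{101 + s}$)
$\left(32974 + 6482\right) \left(44825 + w{\left(S{\left(-9 \right)},-120 \right)}\right) = \left(32974 + 6482\right) \left(44825 + \frac{406 - 0 + 4 \left(-120\right)}{101 - 120}\right) = 39456 \left(44825 + \frac{406 + 0 - 480}{-19}\right) = 39456 \left(44825 - - \frac{74}{19}\right) = 39456 \left(44825 + \frac{74}{19}\right) = 39456 \cdot \frac{851749}{19} = \frac{33606608544}{19}$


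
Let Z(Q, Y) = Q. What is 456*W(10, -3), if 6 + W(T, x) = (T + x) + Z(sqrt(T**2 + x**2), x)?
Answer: 456 + 456*sqrt(109) ≈ 5216.8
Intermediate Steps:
W(T, x) = -6 + T + x + sqrt(T**2 + x**2) (W(T, x) = -6 + ((T + x) + sqrt(T**2 + x**2)) = -6 + (T + x + sqrt(T**2 + x**2)) = -6 + T + x + sqrt(T**2 + x**2))
456*W(10, -3) = 456*(-6 + 10 - 3 + sqrt(10**2 + (-3)**2)) = 456*(-6 + 10 - 3 + sqrt(100 + 9)) = 456*(-6 + 10 - 3 + sqrt(109)) = 456*(1 + sqrt(109)) = 456 + 456*sqrt(109)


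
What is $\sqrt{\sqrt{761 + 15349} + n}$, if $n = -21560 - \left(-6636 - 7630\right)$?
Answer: $\sqrt{-7294 + 3 \sqrt{1790}} \approx 84.659 i$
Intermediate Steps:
$n = -7294$ ($n = -21560 - -14266 = -21560 + 14266 = -7294$)
$\sqrt{\sqrt{761 + 15349} + n} = \sqrt{\sqrt{761 + 15349} - 7294} = \sqrt{\sqrt{16110} - 7294} = \sqrt{3 \sqrt{1790} - 7294} = \sqrt{-7294 + 3 \sqrt{1790}}$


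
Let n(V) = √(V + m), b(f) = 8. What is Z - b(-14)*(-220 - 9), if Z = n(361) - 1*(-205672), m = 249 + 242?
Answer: 207504 + 2*√213 ≈ 2.0753e+5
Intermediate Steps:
m = 491
n(V) = √(491 + V) (n(V) = √(V + 491) = √(491 + V))
Z = 205672 + 2*√213 (Z = √(491 + 361) - 1*(-205672) = √852 + 205672 = 2*√213 + 205672 = 205672 + 2*√213 ≈ 2.0570e+5)
Z - b(-14)*(-220 - 9) = (205672 + 2*√213) - 8*(-220 - 9) = (205672 + 2*√213) - 8*(-229) = (205672 + 2*√213) - 1*(-1832) = (205672 + 2*√213) + 1832 = 207504 + 2*√213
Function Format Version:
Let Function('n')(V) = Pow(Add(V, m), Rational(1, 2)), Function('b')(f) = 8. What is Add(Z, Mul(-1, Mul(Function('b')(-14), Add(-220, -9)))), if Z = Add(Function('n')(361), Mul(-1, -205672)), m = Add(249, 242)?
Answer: Add(207504, Mul(2, Pow(213, Rational(1, 2)))) ≈ 2.0753e+5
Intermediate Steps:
m = 491
Function('n')(V) = Pow(Add(491, V), Rational(1, 2)) (Function('n')(V) = Pow(Add(V, 491), Rational(1, 2)) = Pow(Add(491, V), Rational(1, 2)))
Z = Add(205672, Mul(2, Pow(213, Rational(1, 2)))) (Z = Add(Pow(Add(491, 361), Rational(1, 2)), Mul(-1, -205672)) = Add(Pow(852, Rational(1, 2)), 205672) = Add(Mul(2, Pow(213, Rational(1, 2))), 205672) = Add(205672, Mul(2, Pow(213, Rational(1, 2)))) ≈ 2.0570e+5)
Add(Z, Mul(-1, Mul(Function('b')(-14), Add(-220, -9)))) = Add(Add(205672, Mul(2, Pow(213, Rational(1, 2)))), Mul(-1, Mul(8, Add(-220, -9)))) = Add(Add(205672, Mul(2, Pow(213, Rational(1, 2)))), Mul(-1, Mul(8, -229))) = Add(Add(205672, Mul(2, Pow(213, Rational(1, 2)))), Mul(-1, -1832)) = Add(Add(205672, Mul(2, Pow(213, Rational(1, 2)))), 1832) = Add(207504, Mul(2, Pow(213, Rational(1, 2))))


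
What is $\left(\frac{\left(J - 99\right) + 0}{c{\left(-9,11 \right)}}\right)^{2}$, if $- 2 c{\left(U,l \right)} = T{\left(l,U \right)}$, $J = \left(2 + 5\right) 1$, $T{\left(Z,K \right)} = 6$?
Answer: $\frac{8464}{9} \approx 940.44$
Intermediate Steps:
$J = 7$ ($J = 7 \cdot 1 = 7$)
$c{\left(U,l \right)} = -3$ ($c{\left(U,l \right)} = \left(- \frac{1}{2}\right) 6 = -3$)
$\left(\frac{\left(J - 99\right) + 0}{c{\left(-9,11 \right)}}\right)^{2} = \left(\frac{\left(7 - 99\right) + 0}{-3}\right)^{2} = \left(\left(-92 + 0\right) \left(- \frac{1}{3}\right)\right)^{2} = \left(\left(-92\right) \left(- \frac{1}{3}\right)\right)^{2} = \left(\frac{92}{3}\right)^{2} = \frac{8464}{9}$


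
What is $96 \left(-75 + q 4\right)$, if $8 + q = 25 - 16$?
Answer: $-6816$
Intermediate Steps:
$q = 1$ ($q = -8 + \left(25 - 16\right) = -8 + 9 = 1$)
$96 \left(-75 + q 4\right) = 96 \left(-75 + 1 \cdot 4\right) = 96 \left(-75 + 4\right) = 96 \left(-71\right) = -6816$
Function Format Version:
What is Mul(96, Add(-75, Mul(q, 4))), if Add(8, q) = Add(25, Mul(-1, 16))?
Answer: -6816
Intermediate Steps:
q = 1 (q = Add(-8, Add(25, Mul(-1, 16))) = Add(-8, Add(25, -16)) = Add(-8, 9) = 1)
Mul(96, Add(-75, Mul(q, 4))) = Mul(96, Add(-75, Mul(1, 4))) = Mul(96, Add(-75, 4)) = Mul(96, -71) = -6816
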